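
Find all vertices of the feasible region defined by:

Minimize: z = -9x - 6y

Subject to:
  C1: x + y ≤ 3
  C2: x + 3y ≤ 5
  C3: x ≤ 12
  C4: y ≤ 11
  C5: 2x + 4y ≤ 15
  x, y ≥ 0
Each vertex is the intersection of two constraint boundaries that also satisfies all remaining constraints:
  x = 0 and y = 0 → (0, 0)
  x + y = 3 and y = 0 → (3, 0)
  x + y = 3 and x + 3y = 5 → (2, 1)
  x + 3y = 5 and x = 0 → (0, 1.667)

Vertices: (0, 0), (3, 0), (2, 1), (0, 1.667)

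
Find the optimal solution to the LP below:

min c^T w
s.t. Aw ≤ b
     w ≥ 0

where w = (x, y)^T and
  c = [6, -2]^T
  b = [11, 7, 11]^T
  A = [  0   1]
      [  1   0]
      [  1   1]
Each vertex is the intersection of two constraint boundaries that also satisfies all remaining constraints:
  x = 0 and y = 0 → (0, 0)
  x = 7 and y = 0 → (7, 0)
  x = 7 and x + y = 11 → (7, 4)
  y = 11 and x + y = 11 → (0, 11)

Evaluating z = 6x - 2y at each vertex:
  (0, 0): z = 0
  (7, 0): z = 42
  (7, 4): z = 34
  (0, 11): z = -22

The minimum is at (0, 11) with z = -22.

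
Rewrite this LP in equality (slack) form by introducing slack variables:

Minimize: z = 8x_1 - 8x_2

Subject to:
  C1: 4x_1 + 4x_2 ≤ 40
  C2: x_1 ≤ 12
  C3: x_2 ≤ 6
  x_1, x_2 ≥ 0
min z = 8x_1 - 8x_2

s.t.
  4x_1 + 4x_2 + s1 = 40
  x_1 + s2 = 12
  x_2 + s3 = 6
  x_1, x_2, s1, s2, s3 ≥ 0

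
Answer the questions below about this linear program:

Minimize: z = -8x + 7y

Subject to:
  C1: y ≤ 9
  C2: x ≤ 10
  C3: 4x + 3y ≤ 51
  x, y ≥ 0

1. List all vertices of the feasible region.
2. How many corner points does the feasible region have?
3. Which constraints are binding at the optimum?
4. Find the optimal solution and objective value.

1. (0, 0), (10, 0), (10, 3.667), (6, 9), (0, 9)
2. 5
3. C2, y ≥ 0
4. x = 10, y = 0, z = -80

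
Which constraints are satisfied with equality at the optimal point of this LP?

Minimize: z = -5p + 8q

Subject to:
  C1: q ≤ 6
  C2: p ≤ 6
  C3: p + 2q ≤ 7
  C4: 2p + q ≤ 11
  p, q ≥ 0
Optimal: p = 5.5, q = 0
Slack at optimum:
  C1: slack = 6
  C2: slack = 0.5
  C3: slack = 1.5
  C4: slack = 0 (binding)
  p ≥ 0: p = 5.5
  q ≥ 0: q = 0 (binding)
Binding constraints: C4, q ≥ 0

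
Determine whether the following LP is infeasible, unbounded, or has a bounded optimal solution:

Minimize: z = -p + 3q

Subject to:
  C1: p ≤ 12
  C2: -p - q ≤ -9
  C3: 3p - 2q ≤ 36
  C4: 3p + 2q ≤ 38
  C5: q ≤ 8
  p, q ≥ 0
The point (12, 0) satisfies every constraint, so the LP is feasible; the constraints give p ≤ 12 and q ≤ 8, which with p, q ≥ 0 keep the feasible region inside a bounded box. A feasible, bounded LP attains a finite optimum at a vertex.

Evaluating z = -p + 3q at each vertex:
  (9, 0): z = -9
  (12, 0): z = -12
  (12, 1): z = -9
  (7.333, 8): z = 16.67
  (1, 8): z = 23

Feasible with finite optimum z* = -12 at (12, 0).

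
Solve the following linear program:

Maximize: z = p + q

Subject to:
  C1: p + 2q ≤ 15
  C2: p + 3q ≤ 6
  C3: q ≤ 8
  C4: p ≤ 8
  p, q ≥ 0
p = 6, q = 0, z = 6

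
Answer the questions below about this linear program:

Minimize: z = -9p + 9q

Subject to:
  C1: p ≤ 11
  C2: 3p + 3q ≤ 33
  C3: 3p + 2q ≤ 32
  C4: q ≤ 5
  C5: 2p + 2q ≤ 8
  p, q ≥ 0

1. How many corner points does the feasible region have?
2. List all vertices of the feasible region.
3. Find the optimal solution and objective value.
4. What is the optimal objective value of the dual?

1. 3
2. (0, 0), (4, 0), (0, 4)
3. p = 4, q = 0, z = -36
4. -36 (by strong duality, equal to the primal optimum)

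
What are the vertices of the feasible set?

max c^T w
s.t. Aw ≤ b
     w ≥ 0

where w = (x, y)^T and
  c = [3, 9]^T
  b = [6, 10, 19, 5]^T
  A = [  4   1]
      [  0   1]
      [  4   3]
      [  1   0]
Each vertex is the intersection of two constraint boundaries that also satisfies all remaining constraints:
  x = 0 and y = 0 → (0, 0)
  4x + y = 6 and y = 0 → (1.5, 0)
  4x + y = 6 and x = 0 → (0, 6)

Vertices: (0, 0), (1.5, 0), (0, 6)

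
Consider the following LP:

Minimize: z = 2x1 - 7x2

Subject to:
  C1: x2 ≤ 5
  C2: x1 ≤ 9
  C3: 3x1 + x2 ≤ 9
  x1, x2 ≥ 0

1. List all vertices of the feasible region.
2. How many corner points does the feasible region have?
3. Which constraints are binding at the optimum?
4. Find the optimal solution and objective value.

1. (0, 0), (3, 0), (1.333, 5), (0, 5)
2. 4
3. C1, x1 ≥ 0
4. x1 = 0, x2 = 5, z = -35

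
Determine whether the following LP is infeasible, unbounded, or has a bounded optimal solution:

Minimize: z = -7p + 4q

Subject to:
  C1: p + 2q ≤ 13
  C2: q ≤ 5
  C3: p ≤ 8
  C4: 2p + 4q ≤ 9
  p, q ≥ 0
The point (4.5, 0) satisfies every constraint, so the LP is feasible; the constraints give p ≤ 8 and q ≤ 5, which with p, q ≥ 0 keep the feasible region inside a bounded box. A feasible, bounded LP attains a finite optimum at a vertex.

Evaluating z = -7p + 4q at each vertex:
  (0, 0): z = 0
  (4.5, 0): z = -31.5
  (0, 2.25): z = 9

Bounded optimum: z* = -31.5 at (4.5, 0).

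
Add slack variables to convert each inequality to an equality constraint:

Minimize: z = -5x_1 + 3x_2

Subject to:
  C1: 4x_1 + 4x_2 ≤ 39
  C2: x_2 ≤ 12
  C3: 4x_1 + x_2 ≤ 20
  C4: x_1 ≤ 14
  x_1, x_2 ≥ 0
min z = -5x_1 + 3x_2

s.t.
  4x_1 + 4x_2 + s1 = 39
  x_2 + s2 = 12
  4x_1 + x_2 + s3 = 20
  x_1 + s4 = 14
  x_1, x_2, s1, s2, s3, s4 ≥ 0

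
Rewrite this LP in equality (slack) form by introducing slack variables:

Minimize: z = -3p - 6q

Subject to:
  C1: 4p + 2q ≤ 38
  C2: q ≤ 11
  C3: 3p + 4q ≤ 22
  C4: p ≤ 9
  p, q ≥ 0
min z = -3p - 6q

s.t.
  4p + 2q + s1 = 38
  q + s2 = 11
  3p + 4q + s3 = 22
  p + s4 = 9
  p, q, s1, s2, s3, s4 ≥ 0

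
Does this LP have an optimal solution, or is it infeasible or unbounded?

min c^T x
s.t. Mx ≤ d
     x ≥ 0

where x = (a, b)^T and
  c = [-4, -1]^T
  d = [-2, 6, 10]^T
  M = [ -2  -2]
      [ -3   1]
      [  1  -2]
Feasible point: (0, 1) satisfies every constraint, so the LP is feasible.
Direction d = (1, 1): for each constraint row a, a·d ≤ 0 —
  (-2)(1) + (-2)(1) = -4 ≤ 0
  (-3)(1) + (1)(1) = -2 ≤ 0
  (1)(1) + (-2)(1) = -1 ≤ 0
and d ≥ 0, so (0, 1) + t·d stays feasible for every t ≥ 0. Along this ray z = -4a - b changes by -5 per unit t, so z → −∞.

Unbounded — the objective can decrease without bound over the feasible region.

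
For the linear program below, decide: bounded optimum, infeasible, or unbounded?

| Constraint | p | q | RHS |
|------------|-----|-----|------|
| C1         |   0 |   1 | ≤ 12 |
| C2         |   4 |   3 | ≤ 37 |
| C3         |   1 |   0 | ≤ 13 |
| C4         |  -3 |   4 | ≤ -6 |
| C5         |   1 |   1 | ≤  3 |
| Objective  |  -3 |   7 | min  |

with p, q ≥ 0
The point (3, 0) satisfies every constraint, so the LP is feasible; the constraints give p ≤ 13 and q ≤ 12, which with p, q ≥ 0 keep the feasible region inside a bounded box. A feasible, bounded LP attains a finite optimum at a vertex.

Evaluating z = -3p + 7q at each vertex:
  (2, 0): z = -6
  (3, 0): z = -9
  (2.571, 0.4286): z = -4.714

Bounded optimum: z* = -9 at (3, 0).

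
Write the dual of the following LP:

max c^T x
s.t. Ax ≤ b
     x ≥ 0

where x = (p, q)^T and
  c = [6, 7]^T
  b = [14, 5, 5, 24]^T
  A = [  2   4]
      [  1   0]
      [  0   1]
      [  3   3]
Minimize: z = 14y1 + 5y2 + 5y3 + 24y4

Subject to:
  C1: -2y1 - y2 - 3y4 ≤ -6
  C2: -4y1 - y3 - 3y4 ≤ -7
  y1, y2, y3, y4 ≥ 0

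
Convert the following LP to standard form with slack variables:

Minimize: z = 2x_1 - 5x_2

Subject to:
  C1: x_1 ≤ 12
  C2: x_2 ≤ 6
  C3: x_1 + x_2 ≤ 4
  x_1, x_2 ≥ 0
min z = 2x_1 - 5x_2

s.t.
  x_1 + s1 = 12
  x_2 + s2 = 6
  x_1 + x_2 + s3 = 4
  x_1, x_2, s1, s2, s3 ≥ 0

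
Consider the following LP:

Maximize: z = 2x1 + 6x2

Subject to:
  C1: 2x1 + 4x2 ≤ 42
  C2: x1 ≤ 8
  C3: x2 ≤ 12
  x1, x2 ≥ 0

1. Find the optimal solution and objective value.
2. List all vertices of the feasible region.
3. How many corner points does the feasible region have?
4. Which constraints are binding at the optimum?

1. x1 = 0, x2 = 10.5, z = 63
2. (0, 0), (8, 0), (8, 6.5), (0, 10.5)
3. 4
4. C1, x1 ≥ 0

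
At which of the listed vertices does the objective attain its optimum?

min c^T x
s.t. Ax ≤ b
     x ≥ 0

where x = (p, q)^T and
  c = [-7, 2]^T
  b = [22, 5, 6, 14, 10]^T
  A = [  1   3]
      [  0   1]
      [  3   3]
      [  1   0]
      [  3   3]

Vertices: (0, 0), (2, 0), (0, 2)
(2, 0) with z = -14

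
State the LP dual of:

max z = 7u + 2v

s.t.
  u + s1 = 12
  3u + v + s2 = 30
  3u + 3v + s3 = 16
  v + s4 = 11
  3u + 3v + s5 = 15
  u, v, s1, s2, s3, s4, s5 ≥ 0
Minimize: z = 12y1 + 30y2 + 16y3 + 11y4 + 15y5

Subject to:
  C1: -y1 - 3y2 - 3y3 - 3y5 ≤ -7
  C2: -y2 - 3y3 - y4 - 3y5 ≤ -2
  y1, y2, y3, y4, y5 ≥ 0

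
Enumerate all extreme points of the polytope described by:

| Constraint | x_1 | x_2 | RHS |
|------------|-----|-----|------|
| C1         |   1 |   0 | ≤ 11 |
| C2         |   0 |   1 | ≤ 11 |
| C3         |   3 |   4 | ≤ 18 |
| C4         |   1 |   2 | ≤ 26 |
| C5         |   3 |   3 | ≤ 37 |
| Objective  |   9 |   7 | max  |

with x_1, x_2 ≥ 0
Each vertex is the intersection of two constraint boundaries that also satisfies all remaining constraints:
  x_1 = 0 and x_2 = 0 → (0, 0)
  3x_1 + 4x_2 = 18 and x_2 = 0 → (6, 0)
  3x_1 + 4x_2 = 18 and x_1 = 0 → (0, 4.5)

Vertices: (0, 0), (6, 0), (0, 4.5)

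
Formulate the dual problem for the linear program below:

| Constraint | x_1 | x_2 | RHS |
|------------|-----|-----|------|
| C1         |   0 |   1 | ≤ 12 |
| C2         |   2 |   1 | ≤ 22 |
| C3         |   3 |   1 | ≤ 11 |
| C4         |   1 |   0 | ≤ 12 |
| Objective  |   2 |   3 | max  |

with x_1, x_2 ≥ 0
Minimize: z = 12y1 + 22y2 + 11y3 + 12y4

Subject to:
  C1: -2y2 - 3y3 - y4 ≤ -2
  C2: -y1 - y2 - y3 ≤ -3
  y1, y2, y3, y4 ≥ 0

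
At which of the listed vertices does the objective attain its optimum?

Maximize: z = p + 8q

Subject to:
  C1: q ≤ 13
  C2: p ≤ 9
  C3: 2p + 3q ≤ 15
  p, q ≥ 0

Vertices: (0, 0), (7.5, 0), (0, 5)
Evaluating z = p + 8q at each vertex:
  (0, 0): z = 0
  (7.5, 0): z = 7.5
  (0, 5): z = 40

The largest value is z = 40, attained at (0, 5).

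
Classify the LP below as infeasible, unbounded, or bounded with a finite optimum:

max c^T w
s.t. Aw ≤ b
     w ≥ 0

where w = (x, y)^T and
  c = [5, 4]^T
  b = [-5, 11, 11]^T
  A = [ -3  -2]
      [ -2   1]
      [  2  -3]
Feasible point: (1, 1) satisfies every constraint, so the LP is feasible.
Direction d = (1, 1): for each constraint row a, a·d ≤ 0 —
  (-3)(1) + (-2)(1) = -5 ≤ 0
  (-2)(1) + (1)(1) = -1 ≤ 0
  (2)(1) + (-3)(1) = -1 ≤ 0
and d ≥ 0, so (1, 1) + t·d stays feasible for every t ≥ 0. Along this ray z = 5x + 4y changes by 9 per unit t, so z → +∞.

Unbounded — the objective can increase without bound over the feasible region.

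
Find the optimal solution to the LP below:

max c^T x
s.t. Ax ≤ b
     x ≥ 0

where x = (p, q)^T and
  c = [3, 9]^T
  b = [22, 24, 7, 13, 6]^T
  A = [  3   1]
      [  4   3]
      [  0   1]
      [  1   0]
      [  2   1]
Each vertex is the intersection of two constraint boundaries that also satisfies all remaining constraints:
  p = 0 and q = 0 → (0, 0)
  2p + q = 6 and q = 0 → (3, 0)
  2p + q = 6 and p = 0 → (0, 6)

Evaluating z = 3p + 9q at each vertex:
  (0, 0): z = 0
  (3, 0): z = 9
  (0, 6): z = 54

The maximum is at (0, 6) with z = 54.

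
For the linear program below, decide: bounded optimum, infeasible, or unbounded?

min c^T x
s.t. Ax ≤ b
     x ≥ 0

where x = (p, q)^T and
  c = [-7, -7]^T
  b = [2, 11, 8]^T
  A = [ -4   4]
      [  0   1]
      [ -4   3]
Feasible point: (0, 0) satisfies every constraint, so the LP is feasible.
Direction d = (1, 0): for each constraint row a, a·d ≤ 0 —
  (-4)(1) + (4)(0) = -4 ≤ 0
  (0)(1) + (1)(0) = 0 ≤ 0
  (-4)(1) + (3)(0) = -4 ≤ 0
and d ≥ 0, so (0, 0) + t·d stays feasible for every t ≥ 0. Along this ray z = -7p - 7q changes by -7 per unit t, so z → −∞.

Unbounded — the objective can decrease without bound over the feasible region.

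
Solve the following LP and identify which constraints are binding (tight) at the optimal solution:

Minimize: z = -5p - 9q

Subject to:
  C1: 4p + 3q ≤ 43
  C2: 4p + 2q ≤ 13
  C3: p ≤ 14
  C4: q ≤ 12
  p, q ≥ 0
Optimal: p = 0, q = 6.5
Slack at optimum:
  C1: slack = 23.5
  C2: slack = 0 (binding)
  C3: slack = 14
  C4: slack = 5.5
  p ≥ 0: p = 0 (binding)
  q ≥ 0: q = 6.5
Binding constraints: C2, p ≥ 0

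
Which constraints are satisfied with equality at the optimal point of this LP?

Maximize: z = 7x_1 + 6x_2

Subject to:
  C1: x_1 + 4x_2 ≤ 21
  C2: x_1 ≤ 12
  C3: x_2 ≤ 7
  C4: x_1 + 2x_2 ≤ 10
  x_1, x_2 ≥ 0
Optimal: x_1 = 10, x_2 = 0
Slack at optimum:
  C1: slack = 11
  C2: slack = 2
  C3: slack = 7
  C4: slack = 0 (binding)
  x_1 ≥ 0: x_1 = 10
  x_2 ≥ 0: x_2 = 0 (binding)
Binding constraints: C4, x_2 ≥ 0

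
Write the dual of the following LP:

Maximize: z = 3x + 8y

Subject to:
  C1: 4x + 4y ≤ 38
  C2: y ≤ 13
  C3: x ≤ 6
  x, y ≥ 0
Minimize: z = 38y1 + 13y2 + 6y3

Subject to:
  C1: -4y1 - y3 ≤ -3
  C2: -4y1 - y2 ≤ -8
  y1, y2, y3 ≥ 0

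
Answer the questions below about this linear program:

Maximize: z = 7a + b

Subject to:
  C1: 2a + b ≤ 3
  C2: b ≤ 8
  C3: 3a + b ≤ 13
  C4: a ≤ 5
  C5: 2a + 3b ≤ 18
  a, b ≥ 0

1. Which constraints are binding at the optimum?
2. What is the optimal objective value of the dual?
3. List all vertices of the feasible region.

1. C1, b ≥ 0
2. 10.5 (by strong duality, equal to the primal optimum)
3. (0, 0), (1.5, 0), (0, 3)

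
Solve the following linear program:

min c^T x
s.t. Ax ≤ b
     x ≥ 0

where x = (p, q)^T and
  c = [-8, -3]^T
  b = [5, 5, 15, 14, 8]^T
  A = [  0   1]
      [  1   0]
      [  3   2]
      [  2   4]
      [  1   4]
Each vertex is the intersection of two constraint boundaries that also satisfies all remaining constraints:
  p = 0 and q = 0 → (0, 0)
  p = 5 and 3p + 2q = 15 → (5, 0)
  3p + 2q = 15 and p + 4q = 8 → (4.4, 0.9)
  p + 4q = 8 and p = 0 → (0, 2)

Evaluating z = -8p - 3q at each vertex:
  (0, 0): z = 0
  (5, 0): z = -40
  (4.4, 0.9): z = -37.9
  (0, 2): z = -6

The minimum is at (5, 0) with z = -40.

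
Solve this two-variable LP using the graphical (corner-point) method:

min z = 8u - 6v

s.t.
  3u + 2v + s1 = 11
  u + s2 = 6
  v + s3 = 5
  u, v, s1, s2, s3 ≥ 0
u = 0, v = 5, z = -30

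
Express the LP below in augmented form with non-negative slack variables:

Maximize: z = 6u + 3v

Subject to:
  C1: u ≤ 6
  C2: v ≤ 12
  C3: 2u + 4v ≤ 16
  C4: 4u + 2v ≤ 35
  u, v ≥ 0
max z = 6u + 3v

s.t.
  u + s1 = 6
  v + s2 = 12
  2u + 4v + s3 = 16
  4u + 2v + s4 = 35
  u, v, s1, s2, s3, s4 ≥ 0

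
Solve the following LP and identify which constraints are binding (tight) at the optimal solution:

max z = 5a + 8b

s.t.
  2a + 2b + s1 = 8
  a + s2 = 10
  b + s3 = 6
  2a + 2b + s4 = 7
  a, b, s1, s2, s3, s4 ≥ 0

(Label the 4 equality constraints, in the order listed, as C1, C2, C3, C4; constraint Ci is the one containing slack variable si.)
Optimal: a = 0, b = 3.5
Slack at optimum:
  C1: slack = 1
  C2: slack = 10
  C3: slack = 2.5
  C4: slack = 0 (binding)
  a ≥ 0: a = 0 (binding)
  b ≥ 0: b = 3.5
Binding constraints: C4, a ≥ 0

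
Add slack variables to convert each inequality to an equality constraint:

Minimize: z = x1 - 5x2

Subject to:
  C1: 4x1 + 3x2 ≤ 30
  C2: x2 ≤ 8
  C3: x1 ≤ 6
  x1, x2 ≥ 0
min z = x1 - 5x2

s.t.
  4x1 + 3x2 + s1 = 30
  x2 + s2 = 8
  x1 + s3 = 6
  x1, x2, s1, s2, s3 ≥ 0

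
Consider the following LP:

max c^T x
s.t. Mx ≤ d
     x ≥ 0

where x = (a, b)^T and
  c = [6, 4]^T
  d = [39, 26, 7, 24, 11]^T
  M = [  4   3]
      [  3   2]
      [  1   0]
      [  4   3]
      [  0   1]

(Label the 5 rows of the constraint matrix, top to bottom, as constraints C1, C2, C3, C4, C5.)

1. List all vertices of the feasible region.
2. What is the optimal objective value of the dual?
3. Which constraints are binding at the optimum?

1. (0, 0), (6, 0), (0, 8)
2. 36 (by strong duality, equal to the primal optimum)
3. C4, b ≥ 0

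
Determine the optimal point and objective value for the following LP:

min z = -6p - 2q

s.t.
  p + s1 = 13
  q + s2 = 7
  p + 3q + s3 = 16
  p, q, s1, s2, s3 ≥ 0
p = 13, q = 1, z = -80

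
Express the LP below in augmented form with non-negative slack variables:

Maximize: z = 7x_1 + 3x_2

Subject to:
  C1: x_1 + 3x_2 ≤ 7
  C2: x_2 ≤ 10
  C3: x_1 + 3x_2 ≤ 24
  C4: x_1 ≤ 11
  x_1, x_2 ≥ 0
max z = 7x_1 + 3x_2

s.t.
  x_1 + 3x_2 + s1 = 7
  x_2 + s2 = 10
  x_1 + 3x_2 + s3 = 24
  x_1 + s4 = 11
  x_1, x_2, s1, s2, s3, s4 ≥ 0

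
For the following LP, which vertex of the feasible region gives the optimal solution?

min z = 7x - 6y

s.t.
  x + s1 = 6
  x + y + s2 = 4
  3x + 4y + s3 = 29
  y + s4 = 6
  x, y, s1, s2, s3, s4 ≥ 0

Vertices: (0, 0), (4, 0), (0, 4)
Evaluating z = 7x - 6y at each vertex:
  (0, 0): z = 0
  (4, 0): z = 28
  (0, 4): z = -24

The smallest value is z = -24, attained at (0, 4).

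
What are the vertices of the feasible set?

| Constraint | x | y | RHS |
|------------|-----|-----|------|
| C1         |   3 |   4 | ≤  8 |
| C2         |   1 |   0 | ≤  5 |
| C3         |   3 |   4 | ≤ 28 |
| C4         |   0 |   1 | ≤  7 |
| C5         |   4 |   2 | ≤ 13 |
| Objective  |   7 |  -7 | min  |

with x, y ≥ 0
Each vertex is the intersection of two constraint boundaries that also satisfies all remaining constraints:
  x = 0 and y = 0 → (0, 0)
  3x + 4y = 8 and y = 0 → (2.667, 0)
  3x + 4y = 8 and x = 0 → (0, 2)

Vertices: (0, 0), (2.667, 0), (0, 2)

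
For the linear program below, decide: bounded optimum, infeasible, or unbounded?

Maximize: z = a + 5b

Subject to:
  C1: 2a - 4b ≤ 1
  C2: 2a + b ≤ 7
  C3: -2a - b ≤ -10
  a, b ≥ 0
C2 requires 2a + b ≤ 7, while C3 (-2a - b ≤ -10) is equivalent to 2a + b ≥ 10. Together they would need 10 ≤ 2a + b ≤ 7, which is impossible since 10 > 7. No point satisfies all constraints.

The feasible region is empty; the LP is infeasible.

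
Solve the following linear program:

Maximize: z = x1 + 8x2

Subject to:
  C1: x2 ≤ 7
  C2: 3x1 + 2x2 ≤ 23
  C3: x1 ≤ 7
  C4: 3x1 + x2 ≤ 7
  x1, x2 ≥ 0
x1 = 0, x2 = 7, z = 56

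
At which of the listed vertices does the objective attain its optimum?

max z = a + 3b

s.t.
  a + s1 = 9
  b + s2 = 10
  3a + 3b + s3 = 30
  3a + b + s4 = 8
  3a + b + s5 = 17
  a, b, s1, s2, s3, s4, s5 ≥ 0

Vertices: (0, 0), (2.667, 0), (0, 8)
(0, 8) with z = 24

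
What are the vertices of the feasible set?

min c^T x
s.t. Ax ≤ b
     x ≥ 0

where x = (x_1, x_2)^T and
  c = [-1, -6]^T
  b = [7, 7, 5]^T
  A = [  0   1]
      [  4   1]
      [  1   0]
Each vertex is the intersection of two constraint boundaries that also satisfies all remaining constraints:
  x_1 = 0 and x_2 = 0 → (0, 0)
  4x_1 + x_2 = 7 and x_2 = 0 → (1.75, 0)
  x_2 = 7 and 4x_1 + x_2 = 7 → (0, 7)

Vertices: (0, 0), (1.75, 0), (0, 7)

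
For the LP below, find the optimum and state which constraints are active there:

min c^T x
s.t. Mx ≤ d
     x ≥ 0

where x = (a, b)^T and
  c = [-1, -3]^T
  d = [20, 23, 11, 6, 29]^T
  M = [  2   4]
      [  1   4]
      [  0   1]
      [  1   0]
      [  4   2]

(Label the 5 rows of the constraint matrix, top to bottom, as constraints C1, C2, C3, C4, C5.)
Optimal: a = 0, b = 5
Slack at optimum:
  C1: slack = 0 (binding)
  C2: slack = 3
  C3: slack = 6
  C4: slack = 6
  C5: slack = 19
  a ≥ 0: a = 0 (binding)
  b ≥ 0: b = 5
Binding constraints: C1, a ≥ 0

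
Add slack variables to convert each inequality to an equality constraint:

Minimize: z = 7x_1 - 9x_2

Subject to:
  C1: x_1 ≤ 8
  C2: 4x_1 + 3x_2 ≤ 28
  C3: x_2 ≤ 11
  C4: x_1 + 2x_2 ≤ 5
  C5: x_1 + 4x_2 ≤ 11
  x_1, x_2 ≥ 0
min z = 7x_1 - 9x_2

s.t.
  x_1 + s1 = 8
  4x_1 + 3x_2 + s2 = 28
  x_2 + s3 = 11
  x_1 + 2x_2 + s4 = 5
  x_1 + 4x_2 + s5 = 11
  x_1, x_2, s1, s2, s3, s4, s5 ≥ 0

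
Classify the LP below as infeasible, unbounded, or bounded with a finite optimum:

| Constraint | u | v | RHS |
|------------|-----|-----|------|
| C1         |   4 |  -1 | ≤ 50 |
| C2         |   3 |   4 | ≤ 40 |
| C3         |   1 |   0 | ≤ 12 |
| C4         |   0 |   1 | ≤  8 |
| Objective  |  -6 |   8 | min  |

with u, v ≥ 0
The point (12, 0) satisfies every constraint, so the LP is feasible; the constraints give u ≤ 12 and v ≤ 8, which with u, v ≥ 0 keep the feasible region inside a bounded box. A feasible, bounded LP attains a finite optimum at a vertex.

Bounded optimum: z* = -72 at (12, 0).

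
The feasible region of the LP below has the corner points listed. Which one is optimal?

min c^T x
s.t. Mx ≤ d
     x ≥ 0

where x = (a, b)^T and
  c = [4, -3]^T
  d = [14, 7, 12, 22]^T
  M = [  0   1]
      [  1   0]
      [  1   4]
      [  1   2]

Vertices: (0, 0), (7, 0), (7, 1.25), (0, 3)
Evaluating z = 4a - 3b at each vertex:
  (0, 0): z = 0
  (7, 0): z = 28
  (7, 1.25): z = 24.25
  (0, 3): z = -9

The smallest value is z = -9, attained at (0, 3).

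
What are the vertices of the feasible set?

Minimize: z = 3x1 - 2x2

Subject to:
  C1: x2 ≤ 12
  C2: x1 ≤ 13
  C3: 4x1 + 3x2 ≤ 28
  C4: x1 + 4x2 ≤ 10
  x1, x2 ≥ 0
Each vertex is the intersection of two constraint boundaries that also satisfies all remaining constraints:
  x1 = 0 and x2 = 0 → (0, 0)
  4x1 + 3x2 = 28 and x2 = 0 → (7, 0)
  4x1 + 3x2 = 28 and x1 + 4x2 = 10 → (6.308, 0.9231)
  x1 + 4x2 = 10 and x1 = 0 → (0, 2.5)

Vertices: (0, 0), (7, 0), (6.308, 0.9231), (0, 2.5)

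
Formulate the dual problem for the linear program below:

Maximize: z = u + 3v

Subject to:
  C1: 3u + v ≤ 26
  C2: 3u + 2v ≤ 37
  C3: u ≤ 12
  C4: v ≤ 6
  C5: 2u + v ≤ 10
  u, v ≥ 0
Minimize: z = 26y1 + 37y2 + 12y3 + 6y4 + 10y5

Subject to:
  C1: -3y1 - 3y2 - y3 - 2y5 ≤ -1
  C2: -y1 - 2y2 - y4 - y5 ≤ -3
  y1, y2, y3, y4, y5 ≥ 0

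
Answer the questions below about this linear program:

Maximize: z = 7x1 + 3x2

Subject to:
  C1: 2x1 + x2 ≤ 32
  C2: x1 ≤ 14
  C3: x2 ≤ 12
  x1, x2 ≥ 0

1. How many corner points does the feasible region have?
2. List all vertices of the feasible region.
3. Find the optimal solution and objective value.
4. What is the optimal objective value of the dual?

1. 5
2. (0, 0), (14, 0), (14, 4), (10, 12), (0, 12)
3. x1 = 14, x2 = 4, z = 110
4. 110 (by strong duality, equal to the primal optimum)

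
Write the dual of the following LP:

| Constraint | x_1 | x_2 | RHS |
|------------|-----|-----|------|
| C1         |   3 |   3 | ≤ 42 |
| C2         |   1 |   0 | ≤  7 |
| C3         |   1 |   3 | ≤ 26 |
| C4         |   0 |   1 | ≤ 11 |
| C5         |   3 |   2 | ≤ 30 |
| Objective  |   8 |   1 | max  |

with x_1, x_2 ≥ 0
Minimize: z = 42y1 + 7y2 + 26y3 + 11y4 + 30y5

Subject to:
  C1: -3y1 - y2 - y3 - 3y5 ≤ -8
  C2: -3y1 - 3y3 - y4 - 2y5 ≤ -1
  y1, y2, y3, y4, y5 ≥ 0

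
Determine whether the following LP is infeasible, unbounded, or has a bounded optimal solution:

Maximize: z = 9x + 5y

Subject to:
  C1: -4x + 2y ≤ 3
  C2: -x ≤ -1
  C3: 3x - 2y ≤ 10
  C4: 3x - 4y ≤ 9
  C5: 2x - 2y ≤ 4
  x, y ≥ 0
Feasible point: (1, 0) satisfies every constraint, so the LP is feasible.
Direction d = (1, 2): for each constraint row a, a·d ≤ 0 —
  (-4)(1) + (2)(2) = 0 ≤ 0
  (-1)(1) + (0)(2) = -1 ≤ 0
  (3)(1) + (-2)(2) = -1 ≤ 0
  (3)(1) + (-4)(2) = -5 ≤ 0
  (2)(1) + (-2)(2) = -2 ≤ 0
and d ≥ 0, so (1, 0) + t·d stays feasible for every t ≥ 0. Along this ray z = 9x + 5y changes by 19 per unit t, so z → +∞.

Unbounded — the objective can increase without bound over the feasible region.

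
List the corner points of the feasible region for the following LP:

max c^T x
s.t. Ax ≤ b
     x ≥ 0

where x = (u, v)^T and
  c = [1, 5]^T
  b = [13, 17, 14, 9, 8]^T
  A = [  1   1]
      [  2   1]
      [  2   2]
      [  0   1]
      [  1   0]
Each vertex is the intersection of two constraint boundaries that also satisfies all remaining constraints:
  u = 0 and v = 0 → (0, 0)
  2u + 2v = 14 and v = 0 → (7, 0)
  2u + 2v = 14 and u = 0 → (0, 7)

Vertices: (0, 0), (7, 0), (0, 7)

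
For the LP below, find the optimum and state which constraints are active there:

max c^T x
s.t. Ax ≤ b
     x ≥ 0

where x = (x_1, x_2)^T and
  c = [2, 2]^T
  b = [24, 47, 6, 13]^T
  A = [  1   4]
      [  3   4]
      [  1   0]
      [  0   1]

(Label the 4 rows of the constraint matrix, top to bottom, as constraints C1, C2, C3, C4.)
Optimal: x_1 = 6, x_2 = 4.5
Slack at optimum:
  C1: slack = 0 (binding)
  C2: slack = 11
  C3: slack = 0 (binding)
  C4: slack = 8.5
  x_1 ≥ 0: x_1 = 6
  x_2 ≥ 0: x_2 = 4.5
Binding constraints: C1, C3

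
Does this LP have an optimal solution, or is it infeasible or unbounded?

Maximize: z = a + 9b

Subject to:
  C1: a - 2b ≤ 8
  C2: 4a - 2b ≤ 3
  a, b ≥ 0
Feasible point: (0, 0) satisfies every constraint, so the LP is feasible.
Direction d = (0, 1): for each constraint row a, a·d ≤ 0 —
  (1)(0) + (-2)(1) = -2 ≤ 0
  (4)(0) + (-2)(1) = -2 ≤ 0
and d ≥ 0, so (0, 0) + t·d stays feasible for every t ≥ 0. Along this ray z = a + 9b changes by 9 per unit t, so z → +∞.

Unbounded — the objective can increase without bound over the feasible region.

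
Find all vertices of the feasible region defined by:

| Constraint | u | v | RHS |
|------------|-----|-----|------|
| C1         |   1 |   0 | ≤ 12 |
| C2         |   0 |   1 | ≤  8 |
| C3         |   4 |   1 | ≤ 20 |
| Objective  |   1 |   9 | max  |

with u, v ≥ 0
Each vertex is the intersection of two constraint boundaries that also satisfies all remaining constraints:
  u = 0 and v = 0 → (0, 0)
  4u + v = 20 and v = 0 → (5, 0)
  v = 8 and 4u + v = 20 → (3, 8)
  v = 8 and u = 0 → (0, 8)

Vertices: (0, 0), (5, 0), (3, 8), (0, 8)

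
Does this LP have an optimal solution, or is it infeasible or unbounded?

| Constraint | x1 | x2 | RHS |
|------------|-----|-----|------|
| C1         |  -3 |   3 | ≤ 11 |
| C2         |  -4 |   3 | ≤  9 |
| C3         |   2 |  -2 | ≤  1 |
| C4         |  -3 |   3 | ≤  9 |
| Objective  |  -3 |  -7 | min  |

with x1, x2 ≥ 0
Feasible point: (0, 0) satisfies every constraint, so the LP is feasible.
Direction d = (1, 1): for each constraint row a, a·d ≤ 0 —
  (-3)(1) + (3)(1) = 0 ≤ 0
  (-4)(1) + (3)(1) = -1 ≤ 0
  (2)(1) + (-2)(1) = 0 ≤ 0
  (-3)(1) + (3)(1) = 0 ≤ 0
and d ≥ 0, so (0, 0) + t·d stays feasible for every t ≥ 0. Along this ray z = -3x1 - 7x2 changes by -10 per unit t, so z → −∞.

Unbounded: there is a feasible ray along which z → −∞.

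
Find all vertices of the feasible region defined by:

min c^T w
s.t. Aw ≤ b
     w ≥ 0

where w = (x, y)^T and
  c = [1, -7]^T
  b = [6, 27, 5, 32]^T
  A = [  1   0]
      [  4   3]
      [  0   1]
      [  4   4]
Each vertex is the intersection of two constraint boundaries that also satisfies all remaining constraints:
  x = 0 and y = 0 → (0, 0)
  x = 6 and y = 0 → (6, 0)
  x = 6 and 4x + 3y = 27 → (6, 1)
  4x + 3y = 27 and y = 5 → (3, 5)
  y = 5 and x = 0 → (0, 5)

Vertices: (0, 0), (6, 0), (6, 1), (3, 5), (0, 5)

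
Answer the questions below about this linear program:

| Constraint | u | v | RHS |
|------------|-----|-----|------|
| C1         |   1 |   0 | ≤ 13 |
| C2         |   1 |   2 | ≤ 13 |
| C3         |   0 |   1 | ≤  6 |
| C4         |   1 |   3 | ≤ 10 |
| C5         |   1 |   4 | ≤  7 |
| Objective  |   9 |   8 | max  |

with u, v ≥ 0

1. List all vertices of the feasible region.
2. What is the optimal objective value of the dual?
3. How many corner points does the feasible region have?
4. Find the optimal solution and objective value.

1. (0, 0), (7, 0), (0, 1.75)
2. 63 (by strong duality, equal to the primal optimum)
3. 3
4. u = 7, v = 0, z = 63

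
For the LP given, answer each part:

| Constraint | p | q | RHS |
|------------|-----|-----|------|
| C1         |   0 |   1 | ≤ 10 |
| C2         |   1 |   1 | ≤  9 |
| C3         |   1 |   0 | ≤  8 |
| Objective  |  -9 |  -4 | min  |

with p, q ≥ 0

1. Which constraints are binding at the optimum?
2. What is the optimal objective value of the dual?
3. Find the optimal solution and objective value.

1. C2, C3
2. -76 (by strong duality, equal to the primal optimum)
3. p = 8, q = 1, z = -76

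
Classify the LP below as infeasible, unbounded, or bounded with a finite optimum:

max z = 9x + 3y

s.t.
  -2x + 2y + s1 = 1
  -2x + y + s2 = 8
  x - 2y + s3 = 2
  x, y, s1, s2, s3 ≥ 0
Feasible point: (0, 0) satisfies every constraint, so the LP is feasible.
Direction d = (1, 1): for each constraint row a, a·d ≤ 0 —
  (-2)(1) + (2)(1) = 0 ≤ 0
  (-2)(1) + (1)(1) = -1 ≤ 0
  (1)(1) + (-2)(1) = -1 ≤ 0
and d ≥ 0, so (0, 0) + t·d stays feasible for every t ≥ 0. Along this ray z = 9x + 3y changes by 12 per unit t, so z → +∞.

Unbounded — the objective can increase without bound over the feasible region.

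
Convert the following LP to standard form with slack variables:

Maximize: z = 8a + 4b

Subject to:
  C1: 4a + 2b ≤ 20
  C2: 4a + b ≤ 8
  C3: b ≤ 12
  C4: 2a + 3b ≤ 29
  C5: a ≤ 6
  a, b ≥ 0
max z = 8a + 4b

s.t.
  4a + 2b + s1 = 20
  4a + b + s2 = 8
  b + s3 = 12
  2a + 3b + s4 = 29
  a + s5 = 6
  a, b, s1, s2, s3, s4, s5 ≥ 0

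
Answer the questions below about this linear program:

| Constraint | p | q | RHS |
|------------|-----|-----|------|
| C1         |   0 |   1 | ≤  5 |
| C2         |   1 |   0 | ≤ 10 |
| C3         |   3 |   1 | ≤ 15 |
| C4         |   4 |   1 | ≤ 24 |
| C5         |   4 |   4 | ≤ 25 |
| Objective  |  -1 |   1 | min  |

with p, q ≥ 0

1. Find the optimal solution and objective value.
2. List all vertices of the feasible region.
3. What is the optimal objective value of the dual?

1. p = 5, q = 0, z = -5
2. (0, 0), (5, 0), (4.375, 1.875), (1.25, 5), (0, 5)
3. -5 (by strong duality, equal to the primal optimum)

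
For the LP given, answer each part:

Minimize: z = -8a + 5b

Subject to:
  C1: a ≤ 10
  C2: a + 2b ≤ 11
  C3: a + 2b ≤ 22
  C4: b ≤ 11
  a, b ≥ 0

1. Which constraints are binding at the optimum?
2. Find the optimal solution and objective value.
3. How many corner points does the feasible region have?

1. C1, b ≥ 0
2. a = 10, b = 0, z = -80
3. 4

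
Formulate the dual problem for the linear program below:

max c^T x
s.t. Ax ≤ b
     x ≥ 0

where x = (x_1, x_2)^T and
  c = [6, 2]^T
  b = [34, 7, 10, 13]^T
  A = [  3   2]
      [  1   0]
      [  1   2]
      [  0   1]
Minimize: z = 34y1 + 7y2 + 10y3 + 13y4

Subject to:
  C1: -3y1 - y2 - y3 ≤ -6
  C2: -2y1 - 2y3 - y4 ≤ -2
  y1, y2, y3, y4 ≥ 0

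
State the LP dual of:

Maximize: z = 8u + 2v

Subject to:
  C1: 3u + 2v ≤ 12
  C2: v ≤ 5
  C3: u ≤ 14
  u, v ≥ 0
Minimize: z = 12y1 + 5y2 + 14y3

Subject to:
  C1: -3y1 - y3 ≤ -8
  C2: -2y1 - y2 ≤ -2
  y1, y2, y3 ≥ 0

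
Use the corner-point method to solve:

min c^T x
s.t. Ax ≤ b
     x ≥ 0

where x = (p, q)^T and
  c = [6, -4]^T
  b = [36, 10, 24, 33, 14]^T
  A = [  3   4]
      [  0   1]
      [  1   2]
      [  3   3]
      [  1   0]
Each vertex is the intersection of two constraint boundaries that also satisfies all remaining constraints:
  p = 0 and q = 0 → (0, 0)
  3p + 3q = 33 and q = 0 → (11, 0)
  3p + 4q = 36 and 3p + 3q = 33 → (8, 3)
  3p + 4q = 36 and p = 0 → (0, 9)

Evaluating z = 6p - 4q at each vertex:
  (0, 0): z = 0
  (11, 0): z = 66
  (8, 3): z = 36
  (0, 9): z = -36

The minimum is at (0, 9) with z = -36.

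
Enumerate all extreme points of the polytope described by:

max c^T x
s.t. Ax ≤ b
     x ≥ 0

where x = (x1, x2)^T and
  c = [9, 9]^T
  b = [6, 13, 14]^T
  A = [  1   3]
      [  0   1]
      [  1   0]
Each vertex is the intersection of two constraint boundaries that also satisfies all remaining constraints:
  x1 = 0 and x2 = 0 → (0, 0)
  x1 + 3x2 = 6 and x2 = 0 → (6, 0)
  x1 + 3x2 = 6 and x1 = 0 → (0, 2)

Vertices: (0, 0), (6, 0), (0, 2)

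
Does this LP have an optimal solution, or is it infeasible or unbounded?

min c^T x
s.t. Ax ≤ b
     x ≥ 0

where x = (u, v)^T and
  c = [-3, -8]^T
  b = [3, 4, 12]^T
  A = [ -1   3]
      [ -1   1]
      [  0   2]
Feasible point: (0, 0) satisfies every constraint, so the LP is feasible.
Direction d = (1, 0): for each constraint row a, a·d ≤ 0 —
  (-1)(1) + (3)(0) = -1 ≤ 0
  (-1)(1) + (1)(0) = -1 ≤ 0
  (0)(1) + (2)(0) = 0 ≤ 0
and d ≥ 0, so (0, 0) + t·d stays feasible for every t ≥ 0. Along this ray z = -3u - 8v changes by -3 per unit t, so z → −∞.

Unbounded: there is a feasible ray along which z → −∞.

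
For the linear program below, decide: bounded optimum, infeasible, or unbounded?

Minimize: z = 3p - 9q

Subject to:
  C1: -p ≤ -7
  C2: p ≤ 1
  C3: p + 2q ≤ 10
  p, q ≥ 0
C2 requires p ≤ 1, while C1 (-p ≤ -7) is equivalent to p ≥ 7. Together they would need 7 ≤ p ≤ 1, which is impossible since 7 > 1. No point satisfies all constraints.

The feasible region is empty; the LP is infeasible.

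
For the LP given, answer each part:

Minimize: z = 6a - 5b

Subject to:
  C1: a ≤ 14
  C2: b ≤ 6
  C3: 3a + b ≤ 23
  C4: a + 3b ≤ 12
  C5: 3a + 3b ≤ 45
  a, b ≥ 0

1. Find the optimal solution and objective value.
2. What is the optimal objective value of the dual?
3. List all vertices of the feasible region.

1. a = 0, b = 4, z = -20
2. -20 (by strong duality, equal to the primal optimum)
3. (0, 0), (7.667, 0), (7.125, 1.625), (0, 4)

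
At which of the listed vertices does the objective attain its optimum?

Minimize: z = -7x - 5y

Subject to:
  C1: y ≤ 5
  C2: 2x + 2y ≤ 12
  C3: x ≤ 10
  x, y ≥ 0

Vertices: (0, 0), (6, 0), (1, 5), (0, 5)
(6, 0) with z = -42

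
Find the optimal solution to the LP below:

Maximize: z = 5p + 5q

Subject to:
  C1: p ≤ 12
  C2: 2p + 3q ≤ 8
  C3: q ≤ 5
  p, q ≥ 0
Each vertex is the intersection of two constraint boundaries that also satisfies all remaining constraints:
  p = 0 and q = 0 → (0, 0)
  2p + 3q = 8 and q = 0 → (4, 0)
  2p + 3q = 8 and p = 0 → (0, 2.667)

Evaluating z = 5p + 5q at each vertex:
  (0, 0): z = 0
  (4, 0): z = 20
  (0, 2.667): z = 13.33

The maximum is at (4, 0) with z = 20.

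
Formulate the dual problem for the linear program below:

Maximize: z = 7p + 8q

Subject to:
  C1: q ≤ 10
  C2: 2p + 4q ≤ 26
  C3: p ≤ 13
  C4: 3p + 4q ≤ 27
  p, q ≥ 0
Minimize: z = 10y1 + 26y2 + 13y3 + 27y4

Subject to:
  C1: -2y2 - y3 - 3y4 ≤ -7
  C2: -y1 - 4y2 - 4y4 ≤ -8
  y1, y2, y3, y4 ≥ 0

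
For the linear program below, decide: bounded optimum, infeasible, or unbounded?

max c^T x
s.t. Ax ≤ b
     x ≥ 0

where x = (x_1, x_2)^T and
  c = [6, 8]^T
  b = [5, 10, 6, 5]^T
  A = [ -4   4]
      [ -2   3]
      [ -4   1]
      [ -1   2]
Feasible point: (0, 0) satisfies every constraint, so the LP is feasible.
Direction d = (1, 0): for each constraint row a, a·d ≤ 0 —
  (-4)(1) + (4)(0) = -4 ≤ 0
  (-2)(1) + (3)(0) = -2 ≤ 0
  (-4)(1) + (1)(0) = -4 ≤ 0
  (-1)(1) + (2)(0) = -1 ≤ 0
and d ≥ 0, so (0, 0) + t·d stays feasible for every t ≥ 0. Along this ray z = 6x_1 + 8x_2 changes by 6 per unit t, so z → +∞.

Unbounded — the objective can increase without bound over the feasible region.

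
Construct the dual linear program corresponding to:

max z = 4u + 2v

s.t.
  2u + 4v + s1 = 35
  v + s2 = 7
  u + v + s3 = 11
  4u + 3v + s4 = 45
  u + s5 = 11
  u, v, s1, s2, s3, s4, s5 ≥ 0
Minimize: z = 35y1 + 7y2 + 11y3 + 45y4 + 11y5

Subject to:
  C1: -2y1 - y3 - 4y4 - y5 ≤ -4
  C2: -4y1 - y2 - y3 - 3y4 ≤ -2
  y1, y2, y3, y4, y5 ≥ 0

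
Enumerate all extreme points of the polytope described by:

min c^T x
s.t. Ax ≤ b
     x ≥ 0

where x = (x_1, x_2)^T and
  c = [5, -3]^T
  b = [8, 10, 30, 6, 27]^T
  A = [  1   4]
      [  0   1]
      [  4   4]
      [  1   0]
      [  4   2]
Each vertex is the intersection of two constraint boundaries that also satisfies all remaining constraints:
  x_1 = 0 and x_2 = 0 → (0, 0)
  x_1 = 6 and x_2 = 0 → (6, 0)
  x_1 + 4x_2 = 8 and x_1 = 6 → (6, 0.5)
  x_1 + 4x_2 = 8 and x_1 = 0 → (0, 2)

Vertices: (0, 0), (6, 0), (6, 0.5), (0, 2)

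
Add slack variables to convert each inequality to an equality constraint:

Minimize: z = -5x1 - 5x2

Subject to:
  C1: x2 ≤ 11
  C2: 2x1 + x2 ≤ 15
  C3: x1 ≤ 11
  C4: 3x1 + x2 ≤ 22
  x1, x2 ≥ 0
min z = -5x1 - 5x2

s.t.
  x2 + s1 = 11
  2x1 + x2 + s2 = 15
  x1 + s3 = 11
  3x1 + x2 + s4 = 22
  x1, x2, s1, s2, s3, s4 ≥ 0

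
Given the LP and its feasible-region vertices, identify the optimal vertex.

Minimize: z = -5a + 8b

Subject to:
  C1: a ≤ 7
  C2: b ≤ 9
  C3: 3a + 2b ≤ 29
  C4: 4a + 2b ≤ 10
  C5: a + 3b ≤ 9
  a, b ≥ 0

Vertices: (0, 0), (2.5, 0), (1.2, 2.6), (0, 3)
Evaluating z = -5a + 8b at each vertex:
  (0, 0): z = 0
  (2.5, 0): z = -12.5
  (1.2, 2.6): z = 14.8
  (0, 3): z = 24

The smallest value is z = -12.5, attained at (2.5, 0).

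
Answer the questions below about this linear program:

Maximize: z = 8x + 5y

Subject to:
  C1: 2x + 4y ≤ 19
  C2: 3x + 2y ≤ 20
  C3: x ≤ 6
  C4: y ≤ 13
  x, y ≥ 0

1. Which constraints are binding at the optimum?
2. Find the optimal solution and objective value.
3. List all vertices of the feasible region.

1. C2, C3
2. x = 6, y = 1, z = 53
3. (0, 0), (6, 0), (6, 1), (5.25, 2.125), (0, 4.75)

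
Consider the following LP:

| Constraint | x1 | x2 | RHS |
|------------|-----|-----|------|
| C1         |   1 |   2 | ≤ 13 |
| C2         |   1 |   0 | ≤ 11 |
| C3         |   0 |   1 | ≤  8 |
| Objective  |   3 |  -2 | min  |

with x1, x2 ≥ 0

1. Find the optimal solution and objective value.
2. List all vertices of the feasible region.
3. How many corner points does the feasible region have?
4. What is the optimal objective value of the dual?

1. x1 = 0, x2 = 6.5, z = -13
2. (0, 0), (11, 0), (11, 1), (0, 6.5)
3. 4
4. -13 (by strong duality, equal to the primal optimum)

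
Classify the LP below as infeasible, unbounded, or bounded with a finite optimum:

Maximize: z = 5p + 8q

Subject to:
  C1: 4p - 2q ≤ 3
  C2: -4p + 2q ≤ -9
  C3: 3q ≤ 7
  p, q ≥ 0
C1 requires 4p - 2q ≤ 3, while C2 (-4p + 2q ≤ -9) is equivalent to 4p - 2q ≥ 9. Together they would need 9 ≤ 4p - 2q ≤ 3, which is impossible since 9 > 3. No point satisfies all constraints.

The feasible region is empty; the LP is infeasible.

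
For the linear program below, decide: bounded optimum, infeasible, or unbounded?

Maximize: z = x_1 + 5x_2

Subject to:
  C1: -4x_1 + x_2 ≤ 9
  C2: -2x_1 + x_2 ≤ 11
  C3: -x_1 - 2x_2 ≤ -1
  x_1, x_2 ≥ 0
Feasible point: (0, 1) satisfies every constraint, so the LP is feasible.
Direction d = (1, 0): for each constraint row a, a·d ≤ 0 —
  (-4)(1) + (1)(0) = -4 ≤ 0
  (-2)(1) + (1)(0) = -2 ≤ 0
  (-1)(1) + (-2)(0) = -1 ≤ 0
and d ≥ 0, so (0, 1) + t·d stays feasible for every t ≥ 0. Along this ray z = x_1 + 5x_2 changes by 1 per unit t, so z → +∞.

Unbounded — the objective can increase without bound over the feasible region.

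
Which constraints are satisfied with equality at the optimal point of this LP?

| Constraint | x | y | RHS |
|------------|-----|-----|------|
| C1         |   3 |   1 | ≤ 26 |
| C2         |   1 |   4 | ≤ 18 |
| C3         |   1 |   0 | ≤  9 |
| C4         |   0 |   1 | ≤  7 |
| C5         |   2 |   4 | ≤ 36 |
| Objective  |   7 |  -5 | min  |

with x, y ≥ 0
Optimal: x = 0, y = 4.5
Binding: C2, x ≥ 0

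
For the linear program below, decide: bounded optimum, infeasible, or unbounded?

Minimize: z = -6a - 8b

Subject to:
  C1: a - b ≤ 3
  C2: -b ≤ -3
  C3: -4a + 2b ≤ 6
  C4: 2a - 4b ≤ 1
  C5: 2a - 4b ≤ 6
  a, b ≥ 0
Feasible point: (0, 3) satisfies every constraint, so the LP is feasible.
Direction d = (1, 1): for each constraint row a, a·d ≤ 0 —
  (1)(1) + (-1)(1) = 0 ≤ 0
  (0)(1) + (-1)(1) = -1 ≤ 0
  (-4)(1) + (2)(1) = -2 ≤ 0
  (2)(1) + (-4)(1) = -2 ≤ 0
  (2)(1) + (-4)(1) = -2 ≤ 0
and d ≥ 0, so (0, 3) + t·d stays feasible for every t ≥ 0. Along this ray z = -6a - 8b changes by -14 per unit t, so z → −∞.

Unbounded: there is a feasible ray along which z → −∞.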